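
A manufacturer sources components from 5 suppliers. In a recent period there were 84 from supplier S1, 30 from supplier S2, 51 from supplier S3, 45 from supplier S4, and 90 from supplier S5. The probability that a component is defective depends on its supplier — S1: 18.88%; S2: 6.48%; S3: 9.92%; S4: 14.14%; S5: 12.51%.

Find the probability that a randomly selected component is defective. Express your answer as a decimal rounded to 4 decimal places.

0.1349

Total: 84 + 30 + 51 + 45 + 90 = 300.
P(S1) = 84/300 = 0.28. P(S2) = 30/300 = 0.1. P(S3) = 51/300 = 0.17. P(S4) = 45/300 = 0.15. P(S5) = 90/300 = 0.3.
Using total probability over the partition,
P(D) = P(D|S1)·P(S1) + P(D|S2)·P(S2) + P(D|S3)·P(S3) + P(D|S4)·P(S4) + P(D|S5)·P(S5)
      = 0.1888·0.28 + 0.0648·0.1 + 0.0992·0.17 + 0.1414·0.15 + 0.1251·0.3
      = 0.052864 + 0.00648 + 0.016864 + 0.02121 + 0.03753 = 0.134948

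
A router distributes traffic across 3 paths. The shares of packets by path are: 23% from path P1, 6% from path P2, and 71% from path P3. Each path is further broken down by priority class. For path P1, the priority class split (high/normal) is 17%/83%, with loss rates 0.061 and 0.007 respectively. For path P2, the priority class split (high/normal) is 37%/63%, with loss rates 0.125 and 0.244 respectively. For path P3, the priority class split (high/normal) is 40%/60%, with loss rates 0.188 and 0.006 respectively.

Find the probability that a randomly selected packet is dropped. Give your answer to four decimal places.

P(L|P1) = 0.17·0.061 + 0.83·0.007 = 0.01037 + 0.00581 = 0.01618
P(L|P2) = 0.37·0.125 + 0.63·0.244 = 0.04625 + 0.15372 = 0.19997
P(L|P3) = 0.4·0.188 + 0.6·0.006 = 0.0752 + 0.0036 = 0.0788
Then overall,
P(L) = 0.23·0.01618 + 0.06·0.19997 + 0.71·0.0788
      = 0.0037214 + 0.0119982 + 0.055948 = 0.0716676

P(L) ≈ 0.0717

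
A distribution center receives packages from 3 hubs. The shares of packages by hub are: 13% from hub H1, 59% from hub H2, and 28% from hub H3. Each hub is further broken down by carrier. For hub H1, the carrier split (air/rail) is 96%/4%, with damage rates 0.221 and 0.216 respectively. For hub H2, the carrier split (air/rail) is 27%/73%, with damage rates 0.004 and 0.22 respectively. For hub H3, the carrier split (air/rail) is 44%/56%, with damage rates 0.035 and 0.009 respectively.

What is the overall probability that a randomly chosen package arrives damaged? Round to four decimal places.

P(D) ≈ 0.1298

P(D|H1) = 0.96·0.221 + 0.04·0.216 = 0.21216 + 0.00864 = 0.2208
P(D|H2) = 0.27·0.004 + 0.73·0.22 = 0.00108 + 0.1606 = 0.16168
P(D|H3) = 0.44·0.035 + 0.56·0.009 = 0.0154 + 0.00504 = 0.02044
Then overall,
P(D) = 0.13·0.2208 + 0.59·0.16168 + 0.28·0.02044
      = 0.028704 + 0.0953912 + 0.0057232 = 0.1298184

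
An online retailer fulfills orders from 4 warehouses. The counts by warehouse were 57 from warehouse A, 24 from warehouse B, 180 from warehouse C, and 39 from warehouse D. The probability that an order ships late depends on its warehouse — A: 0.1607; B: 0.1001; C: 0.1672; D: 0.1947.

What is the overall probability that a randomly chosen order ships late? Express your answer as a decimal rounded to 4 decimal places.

0.1642

Total: 57 + 24 + 180 + 39 = 300.
P(A) = 57/300 = 0.19. P(B) = 24/300 = 0.08. P(C) = 180/300 = 0.6. P(D) = 39/300 = 0.13.
Summing over the partition,
P(L) = P(L|A)·P(A) + P(L|B)·P(B) + P(L|C)·P(C) + P(L|D)·P(D)
      = 0.1607·0.19 + 0.1001·0.08 + 0.1672·0.6 + 0.1947·0.13
      = 0.030533 + 0.008008 + 0.10032 + 0.025311 = 0.164172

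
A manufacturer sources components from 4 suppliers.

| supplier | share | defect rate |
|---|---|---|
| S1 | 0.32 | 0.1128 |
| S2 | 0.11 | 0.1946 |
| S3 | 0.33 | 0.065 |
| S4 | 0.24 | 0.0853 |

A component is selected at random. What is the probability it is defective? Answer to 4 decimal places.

P(D) = P(D|S1)·P(S1) + P(D|S2)·P(S2) + P(D|S3)·P(S3) + P(D|S4)·P(S4)
      = 0.1128·0.32 + 0.1946·0.11 + 0.065·0.33 + 0.0853·0.24
      = 0.036096 + 0.021406 + 0.02145 + 0.020472 = 0.099424

0.0994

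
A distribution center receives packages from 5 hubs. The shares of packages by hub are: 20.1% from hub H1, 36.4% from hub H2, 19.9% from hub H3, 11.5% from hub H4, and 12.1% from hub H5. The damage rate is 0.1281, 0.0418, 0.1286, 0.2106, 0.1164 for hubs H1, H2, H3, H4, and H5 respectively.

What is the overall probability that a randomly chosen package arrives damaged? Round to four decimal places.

0.1049

Summing over the partition,
P(D) = P(D|H1)·P(H1) + P(D|H2)·P(H2) + P(D|H3)·P(H3) + P(D|H4)·P(H4) + P(D|H5)·P(H5)
      = 0.1281·0.201 + 0.0418·0.364 + 0.1286·0.199 + 0.2106·0.115 + 0.1164·0.121
      = 0.0257481 + 0.0152152 + 0.0255914 + 0.024219 + 0.0140844 = 0.1048581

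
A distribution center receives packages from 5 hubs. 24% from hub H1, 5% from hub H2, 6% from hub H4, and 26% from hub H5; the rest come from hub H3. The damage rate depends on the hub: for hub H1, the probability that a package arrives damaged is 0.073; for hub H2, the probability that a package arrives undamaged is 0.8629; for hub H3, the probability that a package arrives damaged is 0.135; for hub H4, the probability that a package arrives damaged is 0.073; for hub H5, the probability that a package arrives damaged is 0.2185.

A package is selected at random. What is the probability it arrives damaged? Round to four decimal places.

0.1382

P(H3) = 1 − (0.24 + 0.05 + 0.06 + 0.26) = 0.39.
P(D|H2) = 1 − 0.8629 = 0.1371.
By the law of total probability,
P(D) = P(D|H1)·P(H1) + P(D|H2)·P(H2) + P(D|H3)·P(H3) + P(D|H4)·P(H4) + P(D|H5)·P(H5)
      = 0.073·0.24 + 0.1371·0.05 + 0.135·0.39 + 0.073·0.06 + 0.2185·0.26
      = 0.01752 + 0.006855 + 0.05265 + 0.00438 + 0.05681 = 0.138215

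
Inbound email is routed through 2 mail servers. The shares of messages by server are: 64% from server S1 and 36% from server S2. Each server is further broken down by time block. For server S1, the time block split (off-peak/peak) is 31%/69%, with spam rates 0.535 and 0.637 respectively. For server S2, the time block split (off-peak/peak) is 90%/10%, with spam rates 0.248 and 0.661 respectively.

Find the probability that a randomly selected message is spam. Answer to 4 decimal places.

P(S) ≈ 0.4916

P(S|S1) = 0.31·0.535 + 0.69·0.637 = 0.16585 + 0.43953 = 0.60538
P(S|S2) = 0.9·0.248 + 0.1·0.661 = 0.2232 + 0.0661 = 0.2893
By total probability over the outer partition,
P(S) = 0.64·0.60538 + 0.36·0.2893
      = 0.3874432 + 0.104148 = 0.4915912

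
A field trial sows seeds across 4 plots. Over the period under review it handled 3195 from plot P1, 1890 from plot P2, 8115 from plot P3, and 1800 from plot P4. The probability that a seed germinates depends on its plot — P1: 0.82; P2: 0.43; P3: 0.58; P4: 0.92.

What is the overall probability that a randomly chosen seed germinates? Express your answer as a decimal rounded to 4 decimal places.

Total: 3195 + 1890 + 8115 + 1800 = 15000.
P(P1) = 3195/15000 = 0.213. P(P2) = 1890/15000 = 0.126. P(P3) = 8115/15000 = 0.541. P(P4) = 1800/15000 = 0.12.
Using total probability over the partition,
P(G) = P(G|P1)·P(P1) + P(G|P2)·P(P2) + P(G|P3)·P(P3) + P(G|P4)·P(P4)
      = 0.82·0.213 + 0.43·0.126 + 0.58·0.541 + 0.92·0.12
      = 0.17466 + 0.05418 + 0.31378 + 0.1104 = 0.65302

P(G) ≈ 0.6530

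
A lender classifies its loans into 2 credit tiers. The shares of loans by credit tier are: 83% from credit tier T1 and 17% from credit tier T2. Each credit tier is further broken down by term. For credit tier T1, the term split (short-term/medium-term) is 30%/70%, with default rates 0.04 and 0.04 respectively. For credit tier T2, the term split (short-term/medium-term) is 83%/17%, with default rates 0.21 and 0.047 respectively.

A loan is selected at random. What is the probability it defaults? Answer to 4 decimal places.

P(D|T1) = 0.3·0.04 + 0.7·0.04 = 0.012 + 0.028 = 0.04
P(D|T2) = 0.83·0.21 + 0.17·0.047 = 0.1743 + 0.00799 = 0.18229
By total probability over the outer partition,
P(D) = 0.83·0.04 + 0.17·0.18229
      = 0.0332 + 0.0309893 = 0.0641893

0.0642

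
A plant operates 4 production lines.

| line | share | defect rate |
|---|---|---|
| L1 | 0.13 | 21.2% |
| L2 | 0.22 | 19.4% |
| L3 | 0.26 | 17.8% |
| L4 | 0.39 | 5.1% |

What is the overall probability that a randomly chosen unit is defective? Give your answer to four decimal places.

P(D) ≈ 0.1364

P(D) = P(D|L1)·P(L1) + P(D|L2)·P(L2) + P(D|L3)·P(L3) + P(D|L4)·P(L4)
      = 0.212·0.13 + 0.194·0.22 + 0.178·0.26 + 0.051·0.39
      = 0.02756 + 0.04268 + 0.04628 + 0.01989 = 0.13641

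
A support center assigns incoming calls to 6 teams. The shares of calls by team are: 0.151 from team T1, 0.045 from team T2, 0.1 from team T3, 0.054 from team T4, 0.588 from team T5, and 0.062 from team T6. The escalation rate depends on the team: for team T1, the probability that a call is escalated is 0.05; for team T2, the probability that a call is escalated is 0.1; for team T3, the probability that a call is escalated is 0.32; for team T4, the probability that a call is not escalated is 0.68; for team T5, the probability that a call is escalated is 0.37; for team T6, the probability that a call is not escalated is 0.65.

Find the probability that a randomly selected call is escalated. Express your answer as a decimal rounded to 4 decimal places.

P(E|T4) = 1 − 0.68 = 0.32.
P(E|T6) = 1 − 0.65 = 0.35.
By the law of total probability,
P(E) = P(E|T1)·P(T1) + P(E|T2)·P(T2) + P(E|T3)·P(T3) + P(E|T4)·P(T4) + P(E|T5)·P(T5) + P(E|T6)·P(T6)
      = 0.05·0.151 + 0.1·0.045 + 0.32·0.1 + 0.32·0.054 + 0.37·0.588 + 0.35·0.062
      = 0.00755 + 0.0045 + 0.032 + 0.01728 + 0.21756 + 0.0217 = 0.30059

P(E) ≈ 0.3006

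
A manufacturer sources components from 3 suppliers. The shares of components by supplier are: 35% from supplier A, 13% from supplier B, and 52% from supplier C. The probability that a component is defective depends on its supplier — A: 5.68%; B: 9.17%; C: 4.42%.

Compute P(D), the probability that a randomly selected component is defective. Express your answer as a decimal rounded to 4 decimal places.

P(D) = P(D|A)·P(A) + P(D|B)·P(B) + P(D|C)·P(C)
      = 0.0568·0.35 + 0.0917·0.13 + 0.0442·0.52
      = 0.01988 + 0.011921 + 0.022984 = 0.054785

P(D) ≈ 0.0548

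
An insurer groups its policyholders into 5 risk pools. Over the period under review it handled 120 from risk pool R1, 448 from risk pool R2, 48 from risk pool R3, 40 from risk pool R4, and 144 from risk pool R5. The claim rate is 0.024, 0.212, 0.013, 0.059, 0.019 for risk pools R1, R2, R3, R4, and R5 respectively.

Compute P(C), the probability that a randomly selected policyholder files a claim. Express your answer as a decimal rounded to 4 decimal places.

0.1295

Total: 120 + 448 + 48 + 40 + 144 = 800.
P(R1) = 120/800 = 0.15. P(R2) = 448/800 = 0.56. P(R3) = 48/800 = 0.06. P(R4) = 40/800 = 0.05. P(R5) = 144/800 = 0.18.
P(C) = P(C|R1)·P(R1) + P(C|R2)·P(R2) + P(C|R3)·P(R3) + P(C|R4)·P(R4) + P(C|R5)·P(R5)
      = 0.024·0.15 + 0.212·0.56 + 0.013·0.06 + 0.059·0.05 + 0.019·0.18
      = 0.0036 + 0.11872 + 0.00078 + 0.00295 + 0.00342 = 0.12947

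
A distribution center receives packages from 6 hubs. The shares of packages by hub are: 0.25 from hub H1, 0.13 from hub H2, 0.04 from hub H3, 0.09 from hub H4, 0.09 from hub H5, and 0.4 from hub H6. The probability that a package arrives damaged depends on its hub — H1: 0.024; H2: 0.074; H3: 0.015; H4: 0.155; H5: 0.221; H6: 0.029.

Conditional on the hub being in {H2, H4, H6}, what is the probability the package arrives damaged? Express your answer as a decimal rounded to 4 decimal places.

0.0567

Let S = {H2, H4, H6}.
P(S) = 0.13 + 0.09 + 0.4 = 0.62.
P(D ∩ S) = 0.074·0.13 + 0.155·0.09 + 0.029·0.4 = 0.00962 + 0.01395 + 0.0116 = 0.03517.
P(D | S) = 0.03517 / 0.62 = 0.056726…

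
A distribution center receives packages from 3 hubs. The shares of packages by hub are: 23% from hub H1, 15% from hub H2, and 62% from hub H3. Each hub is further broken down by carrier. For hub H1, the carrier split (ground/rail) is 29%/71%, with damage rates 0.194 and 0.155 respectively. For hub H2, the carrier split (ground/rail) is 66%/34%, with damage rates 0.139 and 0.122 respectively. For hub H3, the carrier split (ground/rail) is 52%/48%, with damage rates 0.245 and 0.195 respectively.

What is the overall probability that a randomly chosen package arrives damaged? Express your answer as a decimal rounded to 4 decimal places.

P(D|H1) = 0.29·0.194 + 0.71·0.155 = 0.05626 + 0.11005 = 0.16631
P(D|H2) = 0.66·0.139 + 0.34·0.122 = 0.09174 + 0.04148 = 0.13322
P(D|H3) = 0.52·0.245 + 0.48·0.195 = 0.1274 + 0.0936 = 0.221
Then overall,
P(D) = 0.23·0.16631 + 0.15·0.13322 + 0.62·0.221
      = 0.0382513 + 0.019983 + 0.13702 = 0.1952543

P(D) ≈ 0.1953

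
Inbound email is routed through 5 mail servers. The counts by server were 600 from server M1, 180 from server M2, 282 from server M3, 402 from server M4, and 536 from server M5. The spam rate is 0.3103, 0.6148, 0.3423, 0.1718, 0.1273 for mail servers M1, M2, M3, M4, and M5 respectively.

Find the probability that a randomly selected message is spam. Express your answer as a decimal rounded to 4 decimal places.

Total: 600 + 180 + 282 + 402 + 536 = 2000.
P(M1) = 600/2000 = 0.3. P(M2) = 180/2000 = 0.09. P(M3) = 282/2000 = 0.141. P(M4) = 402/2000 = 0.201. P(M5) = 536/2000 = 0.268.
P(S) = P(S|M1)·P(M1) + P(S|M2)·P(M2) + P(S|M3)·P(M3) + P(S|M4)·P(M4) + P(S|M5)·P(M5)
      = 0.3103·0.3 + 0.6148·0.09 + 0.3423·0.141 + 0.1718·0.201 + 0.1273·0.268
      = 0.09309 + 0.055332 + 0.0482643 + 0.0345318 + 0.0341164 = 0.2653345

P(S) ≈ 0.2653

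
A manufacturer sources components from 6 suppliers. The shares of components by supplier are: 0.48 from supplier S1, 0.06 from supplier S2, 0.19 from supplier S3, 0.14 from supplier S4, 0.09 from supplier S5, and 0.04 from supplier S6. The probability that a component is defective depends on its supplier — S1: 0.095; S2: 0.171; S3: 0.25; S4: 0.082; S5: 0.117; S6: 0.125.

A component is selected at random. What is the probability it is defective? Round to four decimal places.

P(D) ≈ 0.1304

P(D) = P(D|S1)·P(S1) + P(D|S2)·P(S2) + P(D|S3)·P(S3) + P(D|S4)·P(S4) + P(D|S5)·P(S5) + P(D|S6)·P(S6)
      = 0.095·0.48 + 0.171·0.06 + 0.25·0.19 + 0.082·0.14 + 0.117·0.09 + 0.125·0.04
      = 0.0456 + 0.01026 + 0.0475 + 0.01148 + 0.01053 + 0.005 = 0.13037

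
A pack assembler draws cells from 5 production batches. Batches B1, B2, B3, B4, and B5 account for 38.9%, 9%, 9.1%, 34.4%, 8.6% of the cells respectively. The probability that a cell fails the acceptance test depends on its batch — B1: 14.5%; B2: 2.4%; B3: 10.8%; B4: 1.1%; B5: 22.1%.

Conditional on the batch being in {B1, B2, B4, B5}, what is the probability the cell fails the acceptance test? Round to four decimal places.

0.0895

Let S = {B1, B2, B4, B5}.
P(S) = 0.389 + 0.09 + 0.344 + 0.086 = 0.909.
P(F ∩ S) = 0.145·0.389 + 0.024·0.09 + 0.011·0.344 + 0.221·0.086 = 0.056405 + 0.00216 + 0.003784 + 0.019006 = 0.081355.
P(F | S) = 0.081355 / 0.909 = 0.089499…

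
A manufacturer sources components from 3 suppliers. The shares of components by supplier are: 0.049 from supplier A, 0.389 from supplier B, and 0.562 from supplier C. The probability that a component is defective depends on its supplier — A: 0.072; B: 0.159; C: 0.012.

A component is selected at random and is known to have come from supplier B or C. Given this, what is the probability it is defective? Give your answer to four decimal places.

Let S = {B, C}.
P(S) = 0.389 + 0.562 = 0.951.
P(D ∩ S) = 0.159·0.389 + 0.012·0.562 = 0.061851 + 0.006744 = 0.068595.
P(D | S) = 0.068595 / 0.951 = 0.072129…

0.0721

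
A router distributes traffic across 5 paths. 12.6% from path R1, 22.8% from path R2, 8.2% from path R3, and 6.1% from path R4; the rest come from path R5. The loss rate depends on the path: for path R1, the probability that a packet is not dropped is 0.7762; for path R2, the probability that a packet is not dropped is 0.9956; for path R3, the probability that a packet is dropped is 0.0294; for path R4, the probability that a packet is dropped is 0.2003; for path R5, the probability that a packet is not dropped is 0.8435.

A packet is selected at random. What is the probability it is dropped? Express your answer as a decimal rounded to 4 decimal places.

0.1226

P(R5) = 1 − (0.126 + 0.228 + 0.082 + 0.061) = 0.503.
P(L|R1) = 1 − 0.7762 = 0.2238.
P(L|R2) = 1 − 0.9956 = 0.0044.
P(L|R5) = 1 − 0.8435 = 0.1565.
Summing over the partition,
P(L) = P(L|R1)·P(R1) + P(L|R2)·P(R2) + P(L|R3)·P(R3) + P(L|R4)·P(R4) + P(L|R5)·P(R5)
      = 0.2238·0.126 + 0.0044·0.228 + 0.0294·0.082 + 0.2003·0.061 + 0.1565·0.503
      = 0.0281988 + 0.0010032 + 0.0024108 + 0.0122183 + 0.0787195 = 0.1225506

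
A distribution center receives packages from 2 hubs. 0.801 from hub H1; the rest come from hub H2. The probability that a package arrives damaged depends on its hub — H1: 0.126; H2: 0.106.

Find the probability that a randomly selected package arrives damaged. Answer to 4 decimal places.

P(D) ≈ 0.1220

P(H2) = 1 − (0.801) = 0.199.
Summing over the partition,
P(D) = P(D|H1)·P(H1) + P(D|H2)·P(H2)
      = 0.126·0.801 + 0.106·0.199
      = 0.100926 + 0.021094 = 0.12202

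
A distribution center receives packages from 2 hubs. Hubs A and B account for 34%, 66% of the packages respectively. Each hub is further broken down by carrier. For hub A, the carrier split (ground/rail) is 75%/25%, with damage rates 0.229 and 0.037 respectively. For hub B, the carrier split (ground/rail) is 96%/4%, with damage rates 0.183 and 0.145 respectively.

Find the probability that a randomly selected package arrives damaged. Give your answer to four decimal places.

P(D|A) = 0.75·0.229 + 0.25·0.037 = 0.17175 + 0.00925 = 0.181
P(D|B) = 0.96·0.183 + 0.04·0.145 = 0.17568 + 0.0058 = 0.18148
By total probability over the outer partition,
P(D) = 0.34·0.181 + 0.66·0.18148
      = 0.06154 + 0.1197768 = 0.1813168

0.1813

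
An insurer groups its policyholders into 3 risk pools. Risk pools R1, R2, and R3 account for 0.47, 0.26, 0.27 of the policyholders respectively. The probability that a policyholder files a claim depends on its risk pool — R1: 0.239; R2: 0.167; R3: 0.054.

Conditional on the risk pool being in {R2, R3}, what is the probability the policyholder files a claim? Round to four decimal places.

Let S = {R2, R3}.
P(S) = 0.26 + 0.27 = 0.53.
P(C ∩ S) = 0.167·0.26 + 0.054·0.27 = 0.04342 + 0.01458 = 0.058.
P(C | S) = 0.058 / 0.53 = 0.109434…

0.1094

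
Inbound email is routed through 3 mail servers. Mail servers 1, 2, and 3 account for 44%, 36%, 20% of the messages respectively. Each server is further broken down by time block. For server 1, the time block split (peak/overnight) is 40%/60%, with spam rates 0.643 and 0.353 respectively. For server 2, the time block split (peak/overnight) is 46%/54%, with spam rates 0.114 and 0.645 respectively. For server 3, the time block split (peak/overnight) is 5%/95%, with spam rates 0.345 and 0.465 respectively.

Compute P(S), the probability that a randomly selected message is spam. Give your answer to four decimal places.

P(S|1) = 0.4·0.643 + 0.6·0.353 = 0.2572 + 0.2118 = 0.469
P(S|2) = 0.46·0.114 + 0.54·0.645 = 0.05244 + 0.3483 = 0.40074
P(S|3) = 0.05·0.345 + 0.95·0.465 = 0.01725 + 0.44175 = 0.459
Then overall,
P(S) = 0.44·0.469 + 0.36·0.40074 + 0.2·0.459
      = 0.20636 + 0.1442664 + 0.0918 = 0.4424264

P(S) ≈ 0.4424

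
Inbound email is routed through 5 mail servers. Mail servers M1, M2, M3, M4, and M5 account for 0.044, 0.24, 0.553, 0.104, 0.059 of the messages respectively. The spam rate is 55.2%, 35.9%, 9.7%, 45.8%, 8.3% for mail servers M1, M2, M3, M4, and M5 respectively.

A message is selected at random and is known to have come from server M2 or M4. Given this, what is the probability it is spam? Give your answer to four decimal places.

Let J = {M2, M4}.
P(J) = 0.24 + 0.104 = 0.344.
P(S ∩ J) = 0.359·0.24 + 0.458·0.104 = 0.08616 + 0.047632 = 0.133792.
P(S | J) = 0.133792 / 0.344 = 0.388930…

0.3889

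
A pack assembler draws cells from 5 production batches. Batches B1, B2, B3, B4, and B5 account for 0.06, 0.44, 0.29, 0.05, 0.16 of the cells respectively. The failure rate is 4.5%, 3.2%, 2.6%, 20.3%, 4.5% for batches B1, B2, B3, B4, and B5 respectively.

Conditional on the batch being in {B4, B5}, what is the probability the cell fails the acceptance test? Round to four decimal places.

0.0826

Let S = {B4, B5}.
P(S) = 0.05 + 0.16 = 0.21.
P(F ∩ S) = 0.203·0.05 + 0.045·0.16 = 0.01015 + 0.0072 = 0.01735.
P(F | S) = 0.01735 / 0.21 = 0.082619…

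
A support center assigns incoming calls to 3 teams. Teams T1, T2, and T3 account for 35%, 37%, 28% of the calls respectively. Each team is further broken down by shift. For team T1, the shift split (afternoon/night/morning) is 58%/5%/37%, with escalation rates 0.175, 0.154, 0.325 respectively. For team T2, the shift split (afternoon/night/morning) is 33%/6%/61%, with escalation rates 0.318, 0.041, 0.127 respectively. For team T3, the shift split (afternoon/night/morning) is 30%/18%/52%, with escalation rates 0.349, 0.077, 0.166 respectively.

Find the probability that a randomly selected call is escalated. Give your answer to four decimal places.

0.2061

P(E|T1) = 0.58·0.175 + 0.05·0.154 + 0.37·0.325 = 0.1015 + 0.0077 + 0.12025 = 0.22945
P(E|T2) = 0.33·0.318 + 0.06·0.041 + 0.61·0.127 = 0.10494 + 0.00246 + 0.07747 = 0.18487
P(E|T3) = 0.3·0.349 + 0.18·0.077 + 0.52·0.166 = 0.1047 + 0.01386 + 0.08632 = 0.20488
Then overall,
P(E) = 0.35·0.22945 + 0.37·0.18487 + 0.28·0.20488
      = 0.0803075 + 0.0684019 + 0.0573664 = 0.2060758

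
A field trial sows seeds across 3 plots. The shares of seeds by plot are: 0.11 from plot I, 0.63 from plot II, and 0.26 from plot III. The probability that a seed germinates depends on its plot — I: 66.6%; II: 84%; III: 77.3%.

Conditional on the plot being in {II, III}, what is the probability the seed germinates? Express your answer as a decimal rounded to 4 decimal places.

Let S = {II, III}.
P(S) = 0.63 + 0.26 = 0.89.
P(G ∩ S) = 0.84·0.63 + 0.773·0.26 = 0.5292 + 0.20098 = 0.73018.
P(G | S) = 0.73018 / 0.89 = 0.820427…

P(G|S) ≈ 0.8204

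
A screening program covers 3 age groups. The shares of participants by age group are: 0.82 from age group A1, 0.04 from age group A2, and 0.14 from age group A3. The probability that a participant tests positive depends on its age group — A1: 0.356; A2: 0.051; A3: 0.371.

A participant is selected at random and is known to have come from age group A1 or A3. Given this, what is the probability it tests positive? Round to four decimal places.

0.3582

Let S = {A1, A3}.
P(S) = 0.82 + 0.14 = 0.96.
P(T ∩ S) = 0.356·0.82 + 0.371·0.14 = 0.29192 + 0.05194 = 0.34386.
P(T | S) = 0.34386 / 0.96 = 0.358188…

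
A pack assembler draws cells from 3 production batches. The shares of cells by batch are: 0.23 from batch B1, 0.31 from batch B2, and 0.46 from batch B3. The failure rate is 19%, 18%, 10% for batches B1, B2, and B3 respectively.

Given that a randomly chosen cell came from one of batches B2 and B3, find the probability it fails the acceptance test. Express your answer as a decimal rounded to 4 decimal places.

Let S = {B2, B3}.
P(S) = 0.31 + 0.46 = 0.77.
P(F ∩ S) = 0.18·0.31 + 0.1·0.46 = 0.0558 + 0.046 = 0.1018.
P(F | S) = 0.1018 / 0.77 = 0.132208…

P(F|S) ≈ 0.1322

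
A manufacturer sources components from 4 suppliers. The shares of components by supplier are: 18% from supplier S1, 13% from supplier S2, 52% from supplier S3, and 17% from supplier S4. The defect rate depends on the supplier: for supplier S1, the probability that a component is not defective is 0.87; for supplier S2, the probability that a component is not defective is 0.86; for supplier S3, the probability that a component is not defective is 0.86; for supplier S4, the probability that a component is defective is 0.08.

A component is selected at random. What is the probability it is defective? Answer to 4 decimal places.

P(D) ≈ 0.1280

P(D|S1) = 1 − 0.87 = 0.13.
P(D|S2) = 1 − 0.86 = 0.14.
P(D|S3) = 1 − 0.86 = 0.14.
Using total probability over the partition,
P(D) = P(D|S1)·P(S1) + P(D|S2)·P(S2) + P(D|S3)·P(S3) + P(D|S4)·P(S4)
      = 0.13·0.18 + 0.14·0.13 + 0.14·0.52 + 0.08·0.17
      = 0.0234 + 0.0182 + 0.0728 + 0.0136 = 0.128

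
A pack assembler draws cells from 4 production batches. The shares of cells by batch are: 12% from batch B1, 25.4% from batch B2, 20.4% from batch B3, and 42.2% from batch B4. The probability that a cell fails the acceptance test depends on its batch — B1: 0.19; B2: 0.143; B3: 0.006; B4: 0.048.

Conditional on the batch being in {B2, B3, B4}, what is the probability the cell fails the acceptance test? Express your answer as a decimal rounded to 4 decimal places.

P(F|S) ≈ 0.0657

Let S = {B2, B3, B4}.
P(S) = 0.254 + 0.204 + 0.422 = 0.88.
P(F ∩ S) = 0.143·0.254 + 0.006·0.204 + 0.048·0.422 = 0.036322 + 0.001224 + 0.020256 = 0.057802.
P(F | S) = 0.057802 / 0.88 = 0.065684…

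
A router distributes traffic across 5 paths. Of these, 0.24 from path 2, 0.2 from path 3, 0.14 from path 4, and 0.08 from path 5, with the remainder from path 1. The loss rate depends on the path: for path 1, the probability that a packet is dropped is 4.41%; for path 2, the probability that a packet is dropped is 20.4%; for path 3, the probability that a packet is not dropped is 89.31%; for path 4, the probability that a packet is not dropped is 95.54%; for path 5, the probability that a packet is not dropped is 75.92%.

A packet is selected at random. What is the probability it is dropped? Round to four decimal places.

P(1) = 1 − (0.24 + 0.2 + 0.14 + 0.08) = 0.34.
P(L|3) = 1 − 0.8931 = 0.1069.
P(L|4) = 1 − 0.9554 = 0.0446.
P(L|5) = 1 − 0.7592 = 0.2408.
Summing over the partition,
P(L) = P(L|1)·P(1) + P(L|2)·P(2) + P(L|3)·P(3) + P(L|4)·P(4) + P(L|5)·P(5)
      = 0.0441·0.34 + 0.204·0.24 + 0.1069·0.2 + 0.0446·0.14 + 0.2408·0.08
      = 0.014994 + 0.04896 + 0.02138 + 0.006244 + 0.019264 = 0.110842

P(L) ≈ 0.1108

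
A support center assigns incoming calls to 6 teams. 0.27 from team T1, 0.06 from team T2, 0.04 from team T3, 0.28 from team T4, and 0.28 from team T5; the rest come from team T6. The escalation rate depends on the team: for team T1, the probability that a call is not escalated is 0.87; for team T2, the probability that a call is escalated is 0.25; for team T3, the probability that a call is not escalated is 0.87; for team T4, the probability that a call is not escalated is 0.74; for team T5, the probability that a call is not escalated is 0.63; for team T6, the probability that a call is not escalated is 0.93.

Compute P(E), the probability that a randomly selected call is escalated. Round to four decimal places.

P(E) ≈ 0.2366

P(T6) = 1 − (0.27 + 0.06 + 0.04 + 0.28 + 0.28) = 0.07.
P(E|T1) = 1 − 0.87 = 0.13.
P(E|T3) = 1 − 0.87 = 0.13.
P(E|T4) = 1 − 0.74 = 0.26.
P(E|T5) = 1 − 0.63 = 0.37.
P(E|T6) = 1 − 0.93 = 0.07.
P(E) = P(E|T1)·P(T1) + P(E|T2)·P(T2) + P(E|T3)·P(T3) + P(E|T4)·P(T4) + P(E|T5)·P(T5) + P(E|T6)·P(T6)
      = 0.13·0.27 + 0.25·0.06 + 0.13·0.04 + 0.26·0.28 + 0.37·0.28 + 0.07·0.07
      = 0.0351 + 0.015 + 0.0052 + 0.0728 + 0.1036 + 0.0049 = 0.2366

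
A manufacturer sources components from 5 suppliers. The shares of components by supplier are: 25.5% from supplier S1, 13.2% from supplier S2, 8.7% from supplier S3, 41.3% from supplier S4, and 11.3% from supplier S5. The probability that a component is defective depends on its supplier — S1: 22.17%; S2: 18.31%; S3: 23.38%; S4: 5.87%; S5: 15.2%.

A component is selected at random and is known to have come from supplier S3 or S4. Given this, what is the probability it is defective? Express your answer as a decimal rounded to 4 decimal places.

Let S = {S3, S4}.
P(S) = 0.087 + 0.413 = 0.5.
P(D ∩ S) = 0.2338·0.087 + 0.0587·0.413 = 0.0203406 + 0.0242431 = 0.0445837.
P(D | S) = 0.0445837 / 0.5 = 0.089167…

0.0892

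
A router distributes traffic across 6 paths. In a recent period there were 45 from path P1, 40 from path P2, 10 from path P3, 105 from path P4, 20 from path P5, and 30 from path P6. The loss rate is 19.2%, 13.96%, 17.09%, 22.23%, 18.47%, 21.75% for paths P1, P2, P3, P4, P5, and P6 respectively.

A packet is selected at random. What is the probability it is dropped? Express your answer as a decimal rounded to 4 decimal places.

P(L) ≈ 0.1980

Total: 45 + 40 + 10 + 105 + 20 + 30 = 250.
P(P1) = 45/250 = 0.18. P(P2) = 40/250 = 0.16. P(P3) = 10/250 = 0.04. P(P4) = 105/250 = 0.42. P(P5) = 20/250 = 0.08. P(P6) = 30/250 = 0.12.
Summing over the partition,
P(L) = P(L|P1)·P(P1) + P(L|P2)·P(P2) + P(L|P3)·P(P3) + P(L|P4)·P(P4) + P(L|P5)·P(P5) + P(L|P6)·P(P6)
      = 0.192·0.18 + 0.1396·0.16 + 0.1709·0.04 + 0.2223·0.42 + 0.1847·0.08 + 0.2175·0.12
      = 0.03456 + 0.022336 + 0.006836 + 0.093366 + 0.014776 + 0.0261 = 0.197974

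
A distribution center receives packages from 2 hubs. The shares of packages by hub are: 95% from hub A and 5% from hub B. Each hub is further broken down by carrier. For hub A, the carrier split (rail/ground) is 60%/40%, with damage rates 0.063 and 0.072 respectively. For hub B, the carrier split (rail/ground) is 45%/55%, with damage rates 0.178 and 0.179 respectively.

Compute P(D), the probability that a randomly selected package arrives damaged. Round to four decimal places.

0.0722

P(D|A) = 0.6·0.063 + 0.4·0.072 = 0.0378 + 0.0288 = 0.0666
P(D|B) = 0.45·0.178 + 0.55·0.179 = 0.0801 + 0.09845 = 0.17855
By total probability over the outer partition,
P(D) = 0.95·0.0666 + 0.05·0.17855
      = 0.06327 + 0.0089275 = 0.0721975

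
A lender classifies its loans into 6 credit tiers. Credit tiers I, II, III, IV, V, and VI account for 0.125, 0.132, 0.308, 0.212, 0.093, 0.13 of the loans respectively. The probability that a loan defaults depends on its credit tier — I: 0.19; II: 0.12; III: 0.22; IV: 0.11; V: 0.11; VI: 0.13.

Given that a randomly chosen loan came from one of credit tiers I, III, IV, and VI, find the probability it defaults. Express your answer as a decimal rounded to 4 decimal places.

Let S = {I, III, IV, VI}.
P(S) = 0.125 + 0.308 + 0.212 + 0.13 = 0.775.
P(D ∩ S) = 0.19·0.125 + 0.22·0.308 + 0.11·0.212 + 0.13·0.13 = 0.02375 + 0.06776 + 0.02332 + 0.0169 = 0.13173.
P(D | S) = 0.13173 / 0.775 = 0.169974…

P(D|S) ≈ 0.1700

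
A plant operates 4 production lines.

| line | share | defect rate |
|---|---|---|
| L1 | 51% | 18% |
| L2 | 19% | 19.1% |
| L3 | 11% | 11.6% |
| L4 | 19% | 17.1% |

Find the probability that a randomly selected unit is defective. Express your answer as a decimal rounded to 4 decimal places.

P(D) = P(D|L1)·P(L1) + P(D|L2)·P(L2) + P(D|L3)·P(L3) + P(D|L4)·P(L4)
      = 0.18·0.51 + 0.191·0.19 + 0.116·0.11 + 0.171·0.19
      = 0.0918 + 0.03629 + 0.01276 + 0.03249 = 0.17334

0.1733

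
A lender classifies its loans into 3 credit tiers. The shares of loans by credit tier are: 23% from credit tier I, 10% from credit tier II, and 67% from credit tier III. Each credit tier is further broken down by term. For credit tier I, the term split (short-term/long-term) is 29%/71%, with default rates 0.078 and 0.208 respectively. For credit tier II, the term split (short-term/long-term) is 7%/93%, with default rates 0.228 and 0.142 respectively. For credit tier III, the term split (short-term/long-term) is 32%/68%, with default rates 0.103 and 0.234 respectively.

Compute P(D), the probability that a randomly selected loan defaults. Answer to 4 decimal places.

0.1827

P(D|I) = 0.29·0.078 + 0.71·0.208 = 0.02262 + 0.14768 = 0.1703
P(D|II) = 0.07·0.228 + 0.93·0.142 = 0.01596 + 0.13206 = 0.14802
P(D|III) = 0.32·0.103 + 0.68·0.234 = 0.03296 + 0.15912 = 0.19208
Then overall,
P(D) = 0.23·0.1703 + 0.1·0.14802 + 0.67·0.19208
      = 0.039169 + 0.014802 + 0.1286936 = 0.1826646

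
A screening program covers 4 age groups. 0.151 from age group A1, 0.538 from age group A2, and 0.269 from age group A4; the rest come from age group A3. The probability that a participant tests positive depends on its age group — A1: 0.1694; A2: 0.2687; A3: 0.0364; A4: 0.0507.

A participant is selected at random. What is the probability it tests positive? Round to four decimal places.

0.1853

P(A3) = 1 − (0.151 + 0.538 + 0.269) = 0.042.
P(T) = P(T|A1)·P(A1) + P(T|A2)·P(A2) + P(T|A3)·P(A3) + P(T|A4)·P(A4)
      = 0.1694·0.151 + 0.2687·0.538 + 0.0364·0.042 + 0.0507·0.269
      = 0.0255794 + 0.1445606 + 0.0015288 + 0.0136383 = 0.1853071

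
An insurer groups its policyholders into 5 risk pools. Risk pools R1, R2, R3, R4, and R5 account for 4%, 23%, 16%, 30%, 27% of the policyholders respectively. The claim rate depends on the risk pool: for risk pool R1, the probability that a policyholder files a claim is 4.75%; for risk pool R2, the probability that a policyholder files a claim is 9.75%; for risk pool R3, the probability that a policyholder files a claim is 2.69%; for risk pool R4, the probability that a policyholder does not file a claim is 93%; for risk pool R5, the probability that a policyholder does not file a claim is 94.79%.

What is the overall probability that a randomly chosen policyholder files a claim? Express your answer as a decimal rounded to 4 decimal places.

P(C) ≈ 0.0637

P(C|R4) = 1 − 0.93 = 0.07.
P(C|R5) = 1 − 0.9479 = 0.0521.
Using total probability over the partition,
P(C) = P(C|R1)·P(R1) + P(C|R2)·P(R2) + P(C|R3)·P(R3) + P(C|R4)·P(R4) + P(C|R5)·P(R5)
      = 0.0475·0.04 + 0.0975·0.23 + 0.0269·0.16 + 0.07·0.3 + 0.0521·0.27
      = 0.0019 + 0.022425 + 0.004304 + 0.021 + 0.014067 = 0.063696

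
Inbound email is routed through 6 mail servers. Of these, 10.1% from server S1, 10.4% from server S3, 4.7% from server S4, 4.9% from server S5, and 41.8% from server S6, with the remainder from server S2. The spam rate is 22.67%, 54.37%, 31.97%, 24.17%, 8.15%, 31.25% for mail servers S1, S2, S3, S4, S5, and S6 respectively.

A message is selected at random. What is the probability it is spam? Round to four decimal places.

P(S2) = 1 − (0.101 + 0.104 + 0.047 + 0.049 + 0.418) = 0.281.
By the law of total probability,
P(S) = P(S|S1)·P(S1) + P(S|S2)·P(S2) + P(S|S3)·P(S3) + P(S|S4)·P(S4) + P(S|S5)·P(S5) + P(S|S6)·P(S6)
      = 0.2267·0.101 + 0.5437·0.281 + 0.3197·0.104 + 0.2417·0.047 + 0.0815·0.049 + 0.3125·0.418
      = 0.0228967 + 0.1527797 + 0.0332488 + 0.0113599 + 0.0039935 + 0.130625 = 0.3549036

P(S) ≈ 0.3549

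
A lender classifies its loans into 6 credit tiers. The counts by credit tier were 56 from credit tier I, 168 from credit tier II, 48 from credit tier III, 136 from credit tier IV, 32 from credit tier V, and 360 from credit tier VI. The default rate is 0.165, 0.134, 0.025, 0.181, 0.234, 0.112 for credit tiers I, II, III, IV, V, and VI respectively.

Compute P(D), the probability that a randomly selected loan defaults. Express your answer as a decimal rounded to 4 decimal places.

Total: 56 + 168 + 48 + 136 + 32 + 360 = 800.
P(I) = 56/800 = 0.07. P(II) = 168/800 = 0.21. P(III) = 48/800 = 0.06. P(IV) = 136/800 = 0.17. P(V) = 32/800 = 0.04. P(VI) = 360/800 = 0.45.
Using total probability over the partition,
P(D) = P(D|I)·P(I) + P(D|II)·P(II) + P(D|III)·P(III) + P(D|IV)·P(IV) + P(D|V)·P(V) + P(D|VI)·P(VI)
      = 0.165·0.07 + 0.134·0.21 + 0.025·0.06 + 0.181·0.17 + 0.234·0.04 + 0.112·0.45
      = 0.01155 + 0.02814 + 0.0015 + 0.03077 + 0.00936 + 0.0504 = 0.13172

P(D) ≈ 0.1317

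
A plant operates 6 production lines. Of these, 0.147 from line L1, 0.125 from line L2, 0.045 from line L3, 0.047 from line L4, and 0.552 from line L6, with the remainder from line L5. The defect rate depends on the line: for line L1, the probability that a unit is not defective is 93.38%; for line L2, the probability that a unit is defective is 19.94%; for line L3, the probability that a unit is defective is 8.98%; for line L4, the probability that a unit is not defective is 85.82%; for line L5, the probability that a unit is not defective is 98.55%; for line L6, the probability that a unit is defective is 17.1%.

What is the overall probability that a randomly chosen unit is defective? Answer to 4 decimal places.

P(D) ≈ 0.1410

P(L5) = 1 − (0.147 + 0.125 + 0.045 + 0.047 + 0.552) = 0.084.
P(D|L1) = 1 − 0.9338 = 0.0662.
P(D|L4) = 1 − 0.8582 = 0.1418.
P(D|L5) = 1 − 0.9855 = 0.0145.
P(D) = P(D|L1)·P(L1) + P(D|L2)·P(L2) + P(D|L3)·P(L3) + P(D|L4)·P(L4) + P(D|L5)·P(L5) + P(D|L6)·P(L6)
      = 0.0662·0.147 + 0.1994·0.125 + 0.0898·0.045 + 0.1418·0.047 + 0.0145·0.084 + 0.171·0.552
      = 0.0097314 + 0.024925 + 0.004041 + 0.0066646 + 0.001218 + 0.094392 = 0.140972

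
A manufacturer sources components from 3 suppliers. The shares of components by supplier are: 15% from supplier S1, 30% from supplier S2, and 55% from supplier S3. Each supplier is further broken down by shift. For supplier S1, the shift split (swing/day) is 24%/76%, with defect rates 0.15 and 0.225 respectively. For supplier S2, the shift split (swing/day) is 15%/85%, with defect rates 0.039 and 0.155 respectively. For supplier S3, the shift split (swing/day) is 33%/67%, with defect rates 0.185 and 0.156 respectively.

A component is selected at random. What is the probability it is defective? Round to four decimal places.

P(D) ≈ 0.1634

P(D|S1) = 0.24·0.15 + 0.76·0.225 = 0.036 + 0.171 = 0.207
P(D|S2) = 0.15·0.039 + 0.85·0.155 = 0.00585 + 0.13175 = 0.1376
P(D|S3) = 0.33·0.185 + 0.67·0.156 = 0.06105 + 0.10452 = 0.16557
By total probability over the outer partition,
P(D) = 0.15·0.207 + 0.3·0.1376 + 0.55·0.16557
      = 0.03105 + 0.04128 + 0.0910635 = 0.1633935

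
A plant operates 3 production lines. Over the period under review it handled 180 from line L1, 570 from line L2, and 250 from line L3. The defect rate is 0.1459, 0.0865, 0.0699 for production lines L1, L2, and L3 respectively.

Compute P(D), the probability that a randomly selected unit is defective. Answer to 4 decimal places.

Total: 180 + 570 + 250 = 1000.
P(L1) = 180/1000 = 0.18. P(L2) = 570/1000 = 0.57. P(L3) = 250/1000 = 0.25.
P(D) = P(D|L1)·P(L1) + P(D|L2)·P(L2) + P(D|L3)·P(L3)
      = 0.1459·0.18 + 0.0865·0.57 + 0.0699·0.25
      = 0.026262 + 0.049305 + 0.017475 = 0.093042

P(D) ≈ 0.0930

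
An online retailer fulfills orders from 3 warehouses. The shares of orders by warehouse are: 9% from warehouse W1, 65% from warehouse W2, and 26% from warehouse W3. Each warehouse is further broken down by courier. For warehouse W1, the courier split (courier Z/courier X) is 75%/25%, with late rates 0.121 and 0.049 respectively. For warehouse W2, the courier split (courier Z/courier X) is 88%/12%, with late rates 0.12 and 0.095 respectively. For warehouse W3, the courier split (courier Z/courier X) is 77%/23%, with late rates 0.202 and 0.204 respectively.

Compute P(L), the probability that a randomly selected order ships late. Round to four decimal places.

P(L) ≈ 0.1380

P(L|W1) = 0.75·0.121 + 0.25·0.049 = 0.09075 + 0.01225 = 0.103
P(L|W2) = 0.88·0.12 + 0.12·0.095 = 0.1056 + 0.0114 = 0.117
P(L|W3) = 0.77·0.202 + 0.23·0.204 = 0.15554 + 0.04692 = 0.20246
By total probability over the outer partition,
P(L) = 0.09·0.103 + 0.65·0.117 + 0.26·0.20246
      = 0.00927 + 0.07605 + 0.0526396 = 0.1379596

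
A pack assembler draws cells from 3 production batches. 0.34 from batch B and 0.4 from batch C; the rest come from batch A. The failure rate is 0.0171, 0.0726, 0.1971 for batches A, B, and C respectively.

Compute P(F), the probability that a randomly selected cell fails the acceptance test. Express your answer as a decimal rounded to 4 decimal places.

P(A) = 1 − (0.34 + 0.4) = 0.26.
P(F) = P(F|A)·P(A) + P(F|B)·P(B) + P(F|C)·P(C)
      = 0.0171·0.26 + 0.0726·0.34 + 0.1971·0.4
      = 0.004446 + 0.024684 + 0.07884 = 0.10797

0.1080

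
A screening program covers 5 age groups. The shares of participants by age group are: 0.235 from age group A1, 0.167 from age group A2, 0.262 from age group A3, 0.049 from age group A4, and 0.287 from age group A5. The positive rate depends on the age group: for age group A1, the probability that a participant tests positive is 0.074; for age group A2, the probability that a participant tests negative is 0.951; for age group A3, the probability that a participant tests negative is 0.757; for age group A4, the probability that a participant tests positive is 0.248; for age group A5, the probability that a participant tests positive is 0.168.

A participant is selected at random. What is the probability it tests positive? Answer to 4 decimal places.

P(T|A2) = 1 − 0.951 = 0.049.
P(T|A3) = 1 − 0.757 = 0.243.
P(T) = P(T|A1)·P(A1) + P(T|A2)·P(A2) + P(T|A3)·P(A3) + P(T|A4)·P(A4) + P(T|A5)·P(A5)
      = 0.074·0.235 + 0.049·0.167 + 0.243·0.262 + 0.248·0.049 + 0.168·0.287
      = 0.01739 + 0.008183 + 0.063666 + 0.012152 + 0.048216 = 0.149607

P(T) ≈ 0.1496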